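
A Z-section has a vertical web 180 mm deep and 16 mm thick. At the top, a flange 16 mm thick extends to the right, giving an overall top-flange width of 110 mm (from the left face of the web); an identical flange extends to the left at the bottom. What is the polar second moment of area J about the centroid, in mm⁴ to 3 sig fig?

Decompose the section into non-overlapping parts with the origin at the bottom-left of its bounding rectangle.
Web: 16 × 180, A = 2 880 mm², y = 90 mm, Ī = 7 776 000 mm⁴.
Top flange (beyond web): 94 × 16, A = 1 504 mm², y = 172 mm, Ī = 32 085 mm⁴.
Bottom flange (beyond web): 94 × 16, A = 1 504 mm², y = 8 mm, Ī = 32 085 mm⁴.
Centroid: ȳ = ΣA·y / ΣA = 90 mm.
Transfer each piece to the centroidal x-axis using Ī + A·d² with d = y − 90:
  web: d = 0 mm → contributes +7 776 000 mm⁴
  top flange (beyond web): d = 82 mm → contributes +10 144 981 mm⁴
  bottom flange (beyond web): d = -82 mm → contributes +10 144 981 mm⁴
Total I = 28 065 963 mm⁴.
For the y-axis: x̄ = 102 mm.
Repeating about the centroidal y-axis gives I_y = 11 375 531 mm⁴.
Polar second moment: J = I_x + I_y = 39 441 493 mm⁴.

J ≈ 3.94 × 10⁷ mm⁴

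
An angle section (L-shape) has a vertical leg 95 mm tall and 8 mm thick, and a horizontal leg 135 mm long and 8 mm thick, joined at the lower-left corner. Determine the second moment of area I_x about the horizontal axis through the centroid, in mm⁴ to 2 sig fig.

Decompose the section into non-overlapping parts with the origin at the bottom-left of its bounding rectangle.
Vertical leg: 8 × 95, A = 760 mm², y = 47.5 mm, Ī = 571 583 mm⁴.
Horizontal leg (remainder): 127 × 8, A = 1 016 mm², y = 4 mm, Ī = 5 419 mm⁴.
Centroid: ȳ = ΣA·y / ΣA = 22.61 mm.
Transfer each piece to the horizontal axis through the centroid using Ī + A·d² with d = y − 22.61:
  vertical leg: d = 24.89 mm → contributes +1 042 228 mm⁴
  horizontal leg (remainder): d = -18.61 mm → contributes +357 476 mm⁴
Total I = 1 399 705 mm⁴.

I_x ≈ 1.4 × 10⁶ mm⁴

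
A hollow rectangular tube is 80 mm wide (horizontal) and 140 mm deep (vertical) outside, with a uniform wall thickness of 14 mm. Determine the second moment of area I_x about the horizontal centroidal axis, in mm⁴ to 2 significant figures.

I_x ≈ 1.2 × 10⁷ mm⁴

Split into non-overlapping primitives; take the origin at the lower-left of the bounding box.
Outer rectangle: 80 × 140, A = 11 200 mm², y = 70 mm, Ī = 18 293 333 mm⁴.
Inner void (subtracted): 52 × 112, A = 5 824 mm², y = 70 mm, Ī = 6 088 021 mm⁴.
By symmetry the centroid is at mid-height, ȳ = 70 mm.
All pieces are centred on the horizontal centroidal axis, so I = ΣĪ (holes subtracted) = 12 205 312 mm⁴.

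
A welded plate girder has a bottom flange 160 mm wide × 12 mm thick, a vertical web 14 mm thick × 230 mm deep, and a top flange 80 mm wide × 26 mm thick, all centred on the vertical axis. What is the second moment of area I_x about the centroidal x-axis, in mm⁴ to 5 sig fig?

I_x ≈ 7.6365 × 10⁷ mm⁴

Decompose the section into non-overlapping parts with the origin at the bottom-left of its bounding rectangle.
Bottom plate: 160 × 12, A = 1 920 mm², y = 6 mm, Ī = 23 040 mm⁴.
Web plate: 14 × 230, A = 3 220 mm², y = 127 mm, Ī = 14 194 833 mm⁴.
Top plate: 80 × 26, A = 2 080 mm², y = 255 mm, Ī = 117173.3 mm⁴.
Centroid: ȳ = ΣA·y / ΣA = 131.6981 mm.
Transfer each piece to the centroidal x-axis using Ī + A·d² with d = y − 131.6981:
  bottom plate: d = -125.6981 mm → contributes +30 359 045 mm⁴
  web plate: d = -4.698061 mm → contributes +14 265 904 mm⁴
  top plate: d = 123.3019 mm → contributes +31 740 179 mm⁴
Total I = 76 365 128 mm⁴.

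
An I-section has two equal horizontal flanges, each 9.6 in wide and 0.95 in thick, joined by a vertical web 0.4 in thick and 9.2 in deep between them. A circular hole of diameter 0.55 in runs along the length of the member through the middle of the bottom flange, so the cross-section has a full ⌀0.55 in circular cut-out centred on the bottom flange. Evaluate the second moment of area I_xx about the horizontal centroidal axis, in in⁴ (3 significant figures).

Decompose the section into non-overlapping parts with the origin at the bottom-left of its bounding rectangle.
Bottom flange: 9.6 × 0.95, A = 9.12 in², y = 0.475 in, Ī = 0.6859 in⁴.
Web: 0.4 × 9.2, A = 3.68 in², y = 5.55 in, Ī = 25.956 in⁴.
Top flange: 9.6 × 0.95, A = 9.12 in², y = 10.625 in, Ī = 0.6859 in⁴.
Hole (subtracted): ⌀0.55, A = 0.23758 in², y = 0.475 in, Ī = 0.0044918 in⁴.
Centroid: ȳ = ΣA·y / ΣA = 5.6056 in.
Transfer each piece to the horizontal centroidal axis using Ī + A·d² with d = y − 5.6056:
  bottom flange: d = -5.1306 in → contributes +240.75 in⁴
  web: d = -0.055609 in → contributes +25.968 in⁴
  top flange: d = 5.0194 in → contributes +230.46 in⁴
  hole: d = -5.1306 in → contributes −6.2584 in⁴
Total I = 490.92 in⁴.

I_xx ≈ 491 in⁴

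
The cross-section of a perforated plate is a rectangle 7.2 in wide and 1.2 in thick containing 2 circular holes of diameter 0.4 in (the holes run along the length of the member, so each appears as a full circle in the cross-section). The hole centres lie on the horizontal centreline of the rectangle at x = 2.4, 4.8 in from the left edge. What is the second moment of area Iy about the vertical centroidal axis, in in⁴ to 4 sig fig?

Treat the section as a set of non-overlapping primitives; coordinates are from the bounding-box lower-left.
Plate: 7.2 × 1.2, A = 8.64 in², x = 3.6 in, Ī = 37.3248 in⁴.
Hole 1 (subtracted): ⌀0.4, A = 0.125664 in², x = 2.4 in, Ī = 0.00125664 in⁴.
Hole 2 (subtracted): ⌀0.4, A = 0.125664 in², x = 4.8 in, Ī = 0.00125664 in⁴.
By symmetry the centroid is at mid-width, x̄ = 3.6 in.
Transfer each piece to the vertical centroidal axis using Ī + A·d² with d = x − 3.6:
  plate: d = 0 in → contributes +37.3248 in⁴
  hole 1: d = -1.2 in → contributes −0.182212 in⁴
  hole 2: d = 1.2 in → contributes −0.182212 in⁴
Total I = 36.9604 in⁴.

Iy ≈ 36.96 in⁴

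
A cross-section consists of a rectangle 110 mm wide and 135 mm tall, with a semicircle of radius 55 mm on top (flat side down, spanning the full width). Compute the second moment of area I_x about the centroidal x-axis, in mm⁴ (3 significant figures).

I_x ≈ 5.33 × 10⁷ mm⁴

Decompose the section into non-overlapping parts with the origin at the bottom-left of its bounding rectangle.
Rectangular body: 110 × 135, A = 14 850 mm², y = 67.5 mm, Ī = 22 553 438 mm⁴.
Semicircular cap: semicircle r = 55, A = 4751.7 mm², y = 158.34 mm, Ī = 1 004 345 mm⁴.
Centroid: ȳ = ΣA·y / ΣA = 89.521 mm.
Transfer each piece to the centroidal x-axis using Ī + A·d² with d = y − 89.521:
  rectangular body: d = -22.021 mm → contributes +29 754 749 mm⁴
  semicircular cap: d = 68.821 mm → contributes +23 510 060 mm⁴
Total I = 53 264 809 mm⁴.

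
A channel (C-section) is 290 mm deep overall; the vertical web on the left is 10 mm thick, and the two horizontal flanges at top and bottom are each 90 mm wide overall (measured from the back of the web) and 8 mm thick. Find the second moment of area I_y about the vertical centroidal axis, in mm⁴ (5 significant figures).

I_y ≈ 2.5051 × 10⁶ mm⁴

Decompose the section into non-overlapping parts with the origin at the bottom-left of its bounding rectangle.
Web: 10 × 290, A = 2 900 mm², x = 5 mm, Ī = 24166.67 mm⁴.
Top flange (beyond web): 80 × 8, A = 640 mm², x = 50 mm, Ī = 341333.3 mm⁴.
Bottom flange (beyond web): 80 × 8, A = 640 mm², x = 50 mm, Ī = 341333.3 mm⁴.
Centroid: x̄ = ΣA·x / ΣA = 18.7799 mm.
Transfer each piece to the vertical centroidal axis using Ī + A·d² with d = x − 18.7799:
  web: d = -13.7799 mm → contributes +574835.4 mm⁴
  top flange (beyond web): d = 31.2201 mm → contributes +965137.7 mm⁴
  bottom flange (beyond web): d = 31.2201 mm → contributes +965137.7 mm⁴
Total I = 2 505 111 mm⁴.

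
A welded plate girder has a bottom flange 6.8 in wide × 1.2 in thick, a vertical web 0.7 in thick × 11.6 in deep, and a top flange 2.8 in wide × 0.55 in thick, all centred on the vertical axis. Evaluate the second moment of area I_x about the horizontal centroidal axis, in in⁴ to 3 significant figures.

I_x ≈ 380 in⁴

Treat the section as a set of non-overlapping primitives; coordinates are from the bounding-box lower-left.
Bottom plate: 6.8 × 1.2, A = 8.16 in², y = 0.6 in, Ī = 0.9792 in⁴.
Web plate: 0.7 × 11.6, A = 8.12 in², y = 7 in, Ī = 91.052 in⁴.
Top plate: 2.8 × 0.55, A = 1.54 in², y = 13.075 in, Ī = 0.038821 in⁴.
Centroid: ȳ = ΣA·y / ΣA = 4.5944 in.
Transfer each piece to the horizontal centroidal axis using Ī + A·d² with d = y − 4.5944:
  bottom plate: d = -3.9944 in → contributes +131.17 in⁴
  web plate: d = 2.4056 in → contributes +138.04 in⁴
  top plate: d = 8.4806 in → contributes +110.8 in⁴
Total I = 380.01 in⁴.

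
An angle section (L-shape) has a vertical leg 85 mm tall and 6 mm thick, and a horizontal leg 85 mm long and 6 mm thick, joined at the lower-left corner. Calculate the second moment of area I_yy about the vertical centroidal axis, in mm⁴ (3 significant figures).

Decompose the section into non-overlapping parts with the origin at the bottom-left of its bounding rectangle.
Vertical leg: 6 × 85, A = 510 mm², x = 3 mm, Ī = 1 530 mm⁴.
Horizontal leg (remainder): 79 × 6, A = 474 mm², x = 45.5 mm, Ī = 246 520 mm⁴.
Centroid: x̄ = ΣA·x / ΣA = 23.473 mm.
Transfer each piece to the vertical centroidal axis using Ī + A·d² with d = x − 23.473:
  vertical leg: d = -20.473 mm → contributes +215 284 mm⁴
  horizontal leg (remainder): d = 22.027 mm → contributes +476 508 mm⁴
Total I = 691 792 mm⁴.

I_yy ≈ 6.92 × 10⁵ mm⁴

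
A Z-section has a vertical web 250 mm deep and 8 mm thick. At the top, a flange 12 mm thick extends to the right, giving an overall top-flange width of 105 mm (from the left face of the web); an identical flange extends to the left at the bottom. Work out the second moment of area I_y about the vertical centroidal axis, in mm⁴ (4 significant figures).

I_y ≈ 8.253 × 10⁶ mm⁴

Split into non-overlapping primitives; take the origin at the lower-left of the bounding box.
Web: 8 × 250, A = 2 000 mm², x = 101 mm, Ī = 10666.7 mm⁴.
Top flange (beyond web): 97 × 12, A = 1 164 mm², x = 153.5 mm, Ī = 912 673 mm⁴.
Bottom flange (beyond web): 97 × 12, A = 1 164 mm², x = 48.5 mm, Ī = 912 673 mm⁴.
Centroid: x̄ = ΣA·x / ΣA = 101 mm.
Transfer each piece to the vertical centroidal axis using Ī + A·d² with d = x − 101:
  web: d = 0 mm → contributes +10666.7 mm⁴
  top flange (beyond web): d = 52.5 mm → contributes +4 120 948 mm⁴
  bottom flange (beyond web): d = -52.5 mm → contributes +4 120 948 mm⁴
Total I = 8 252 563 mm⁴.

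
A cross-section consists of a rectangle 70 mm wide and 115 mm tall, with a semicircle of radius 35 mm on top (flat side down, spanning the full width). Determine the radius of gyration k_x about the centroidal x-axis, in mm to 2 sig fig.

k_x ≈ 41 mm

Decompose the section into non-overlapping parts with the origin at the bottom-left of its bounding rectangle.
Rectangular body: 70 × 115, A = 8 050 mm², y = 57.5 mm, Ī = 8 871 771 mm⁴.
Semicircular cap: semicircle r = 35, A = 1 924 mm², y = 129.9 mm, Ī = 164 704 mm⁴.
Centroid: ȳ = ΣA·y / ΣA = 71.46 mm.
Transfer each piece to the centroidal x-axis using Ī + A·d² with d = y − 71.46:
  rectangular body: d = -13.96 mm → contributes +10 440 255 mm⁴
  semicircular cap: d = 58.4 mm → contributes +6 726 459 mm⁴
Total I = 17 166 714 mm⁴.
Radius of gyration: k = √(I/A) = √(17 166 714 / 9 974) = 41.49 mm.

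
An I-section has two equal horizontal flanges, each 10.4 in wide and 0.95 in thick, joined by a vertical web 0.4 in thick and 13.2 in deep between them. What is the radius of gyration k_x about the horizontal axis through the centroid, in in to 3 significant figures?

Break the section into simple shapes (no overlaps), measuring from the bottom-left corner of the bounding box.
Bottom flange: 10.4 × 0.95, A = 9.88 in², y = 0.475 in, Ī = 0.74306 in⁴.
Web: 0.4 × 13.2, A = 5.28 in², y = 7.55 in, Ī = 76.666 in⁴.
Top flange: 10.4 × 0.95, A = 9.88 in², y = 14.625 in, Ī = 0.74306 in⁴.
By symmetry the centroid is at mid-height, ȳ = 7.55 in.
Transfer each piece to the horizontal axis through the centroid using Ī + A·d² with d = y − 7.55:
  bottom flange: d = -7.075 in → contributes +495.29 in⁴
  web: d = 0 in → contributes +76.666 in⁴
  top flange: d = 7.075 in → contributes +495.29 in⁴
Total I = 1067.3 in⁴.
Radius of gyration: k = √(I/A) = √(1067.3 / 25.04) = 6.5285 in.

k_x ≈ 6.53 in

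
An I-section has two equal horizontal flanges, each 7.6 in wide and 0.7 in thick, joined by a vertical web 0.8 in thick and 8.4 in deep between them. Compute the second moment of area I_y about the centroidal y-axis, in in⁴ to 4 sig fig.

I_y ≈ 51.57 in⁴

Treat the section as a set of non-overlapping primitives; coordinates are from the bounding-box lower-left.
Bottom flange: 7.6 × 0.7, A = 5.32 in², x = 3.8 in, Ī = 25.6069 in⁴.
Web: 0.8 × 8.4, A = 6.72 in², x = 3.8 in, Ī = 0.3584 in⁴.
Top flange: 7.6 × 0.7, A = 5.32 in², x = 3.8 in, Ī = 25.6069 in⁴.
By symmetry the centroid is at mid-width, x̄ = 3.8 in.
All pieces are centred on the centroidal y-axis, so I = ΣĪ = 51.5723 in⁴.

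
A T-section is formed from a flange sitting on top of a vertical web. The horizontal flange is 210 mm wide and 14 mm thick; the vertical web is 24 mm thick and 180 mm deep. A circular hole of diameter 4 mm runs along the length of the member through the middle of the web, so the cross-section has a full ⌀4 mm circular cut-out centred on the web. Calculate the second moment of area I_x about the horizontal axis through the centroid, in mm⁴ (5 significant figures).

I_x ≈ 2.8153 × 10⁷ mm⁴

Break the section into simple shapes (no overlaps), measuring from the bottom-left corner of the bounding box.
Flange: 210 × 14, A = 2 940 mm², y = 187 mm, Ī = 48 020 mm⁴.
Web: 24 × 180, A = 4 320 mm², y = 90 mm, Ī = 11 664 000 mm⁴.
Hole (subtracted): ⌀4, A = 12.56637 mm², y = 90 mm, Ī = 12.56637 mm⁴.
Centroid: ȳ = ΣA·y / ΣA = 129.3491 mm.
Transfer each piece to the horizontal axis through the centroid using Ī + A·d² with d = y − 129.3491:
  flange: d = 57.6509 mm → contributes +9 819 481 mm⁴
  web: d = -39.3491 mm → contributes +18 352 880 mm⁴
  hole: d = -39.3491 mm → contributes −19469.73 mm⁴
Total I = 28 152 891 mm⁴.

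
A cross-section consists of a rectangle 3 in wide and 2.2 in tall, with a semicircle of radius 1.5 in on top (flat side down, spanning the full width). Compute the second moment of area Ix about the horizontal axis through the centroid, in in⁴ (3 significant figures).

Split into non-overlapping primitives; take the origin at the lower-left of the bounding box.
Rectangular body: 3 × 2.2, A = 6.6 in², y = 1.1 in, Ī = 2.662 in⁴.
Semicircular cap: semicircle r = 1.5, A = 3.5343 in², y = 2.8366 in, Ī = 0.55564 in⁴.
Centroid: ȳ = ΣA·y / ΣA = 1.7056 in.
Transfer each piece to the horizontal axis through the centroid using Ī + A·d² with d = y − 1.7056:
  rectangular body: d = -0.60564 in → contributes +5.0829 in⁴
  semicircular cap: d = 1.131 in → contributes +5.0764 in⁴
Total I = 10.159 in⁴.

Ix ≈ 10.2 in⁴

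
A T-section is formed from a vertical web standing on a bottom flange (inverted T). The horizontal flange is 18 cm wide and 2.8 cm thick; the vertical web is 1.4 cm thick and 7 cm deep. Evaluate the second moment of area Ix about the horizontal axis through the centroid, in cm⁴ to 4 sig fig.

Treat the section as a set of non-overlapping primitives; coordinates are from the bounding-box lower-left.
Flange: 18 × 2.8, A = 50.4 cm², y = 1.4 cm, Ī = 32.928 cm⁴.
Web: 1.4 × 7, A = 9.8 cm², y = 6.3 cm, Ī = 40.0167 cm⁴.
Centroid: ȳ = ΣA·y / ΣA = 2.19767 cm.
Transfer each piece to the horizontal axis through the centroid using Ī + A·d² with d = y − 2.19767:
  flange: d = -0.797674 cm → contributes +64.9967 cm⁴
  web: d = 4.10233 cm → contributes +204.942 cm⁴
Total I = 269.938 cm⁴.

Ix ≈ 269.9 cm⁴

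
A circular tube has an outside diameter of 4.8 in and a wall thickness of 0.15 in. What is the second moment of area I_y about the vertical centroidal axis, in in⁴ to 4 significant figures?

Decompose the section into non-overlapping parts with the origin at the bottom-left of its bounding rectangle.
Outer circle: ⌀4.8, A = 18.0956 in², x = 2.4 in, Ī = 26.0576 in⁴.
Bore (subtracted): ⌀4.5, A = 15.9043 in², x = 2.4 in, Ī = 20.1289 in⁴.
By symmetry the centroid is at mid-width, x̄ = 2.4 in.
All pieces are centred on the vertical centroidal axis, so I = ΣĪ (holes subtracted) = 5.92873 in⁴.

I_y ≈ 5.929 in⁴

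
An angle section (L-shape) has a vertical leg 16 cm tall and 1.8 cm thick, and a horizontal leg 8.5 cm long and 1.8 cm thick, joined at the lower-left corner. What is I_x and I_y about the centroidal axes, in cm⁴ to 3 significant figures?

Split into non-overlapping primitives; take the origin at the lower-left of the bounding box.
Vertical leg: 1.8 × 16, A = 28.8 cm², y = 8 cm, Ī = 614.4 cm⁴.
Horizontal leg (remainder): 6.7 × 1.8, A = 12.06 cm², y = 0.9 cm, Ī = 3.2562 cm⁴.
Centroid: ȳ = ΣA·y / ΣA = 5.9044 cm.
Transfer each piece to the centroidal x-axis using Ī + A·d² with d = y − 5.9044:
  vertical leg: d = 2.0956 cm → contributes +740.88 cm⁴
  horizontal leg (remainder): d = -5.0044 cm → contributes +305.29 cm⁴
Total I = 1046.2 cm⁴.
For the y-axis: x̄ = 2.1544 cm.
Repeating about the centroidal y-axis gives I_y = 206.43 cm⁴.

I_x ≈ 1050 cm⁴, I_y ≈ 206 cm⁴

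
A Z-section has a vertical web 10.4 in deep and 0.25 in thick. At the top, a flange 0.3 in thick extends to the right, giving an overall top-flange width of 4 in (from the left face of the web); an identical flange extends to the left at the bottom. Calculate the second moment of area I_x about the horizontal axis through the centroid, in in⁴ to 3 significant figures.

I_x ≈ 80.8 in⁴

Decompose the section into non-overlapping parts with the origin at the bottom-left of its bounding rectangle.
Web: 0.25 × 10.4, A = 2.6 in², y = 5.2 in, Ī = 23.435 in⁴.
Top flange (beyond web): 3.75 × 0.3, A = 1.125 in², y = 10.25 in, Ī = 0.0084375 in⁴.
Bottom flange (beyond web): 3.75 × 0.3, A = 1.125 in², y = 0.15 in, Ī = 0.0084375 in⁴.
Centroid: ȳ = ΣA·y / ΣA = 5.2 in.
Transfer each piece to the horizontal axis through the centroid using Ī + A·d² with d = y − 5.2:
  web: d = 0 in → contributes +23.435 in⁴
  top flange (beyond web): d = 5.05 in → contributes +28.699 in⁴
  bottom flange (beyond web): d = -5.05 in → contributes +28.699 in⁴
Total I = 80.832 in⁴.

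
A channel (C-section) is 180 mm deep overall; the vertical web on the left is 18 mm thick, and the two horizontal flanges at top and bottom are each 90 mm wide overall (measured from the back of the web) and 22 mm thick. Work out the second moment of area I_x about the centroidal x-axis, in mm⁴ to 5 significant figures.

Treat the section as a set of non-overlapping primitives; coordinates are from the bounding-box lower-left.
Web: 18 × 180, A = 3 240 mm², y = 90 mm, Ī = 8 748 000 mm⁴.
Top flange (beyond web): 72 × 22, A = 1 584 mm², y = 169 mm, Ī = 63 888 mm⁴.
Bottom flange (beyond web): 72 × 22, A = 1 584 mm², y = 11 mm, Ī = 63 888 mm⁴.
By symmetry the centroid is at mid-height, ȳ = 90 mm.
Transfer each piece to the centroidal x-axis using Ī + A·d² with d = y − 90:
  web: d = 0 mm → contributes +8 748 000 mm⁴
  top flange (beyond web): d = 79 mm → contributes +9 949 632 mm⁴
  bottom flange (beyond web): d = -79 mm → contributes +9 949 632 mm⁴
Total I = 28 647 264 mm⁴.

I_x ≈ 2.8647 × 10⁷ mm⁴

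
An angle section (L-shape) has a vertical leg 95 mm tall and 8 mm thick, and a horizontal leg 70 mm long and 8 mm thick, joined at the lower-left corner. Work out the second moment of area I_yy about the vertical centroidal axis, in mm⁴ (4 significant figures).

Decompose the section into non-overlapping parts with the origin at the bottom-left of its bounding rectangle.
Vertical leg: 8 × 95, A = 760 mm², x = 4 mm, Ī = 4053.33 mm⁴.
Horizontal leg (remainder): 62 × 8, A = 496 mm², x = 39 mm, Ī = 158 885 mm⁴.
Centroid: x̄ = ΣA·x / ΣA = 17.8217 mm.
Transfer each piece to the vertical centroidal axis using Ī + A·d² with d = x − 17.8217:
  vertical leg: d = -13.8217 mm → contributes +149 242 mm⁴
  horizontal leg (remainder): d = 21.1783 mm → contributes +381 352 mm⁴
Total I = 530 595 mm⁴.

I_yy ≈ 5.306 × 10⁵ mm⁴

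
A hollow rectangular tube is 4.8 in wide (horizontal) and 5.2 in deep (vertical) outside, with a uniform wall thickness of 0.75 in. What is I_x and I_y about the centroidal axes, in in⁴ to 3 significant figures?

Treat the section as a set of non-overlapping primitives; coordinates are from the bounding-box lower-left.
Outer rectangle: 4.8 × 5.2, A = 24.96 in², y = 2.6 in, Ī = 56.243 in⁴.
Inner void (subtracted): 3.3 × 3.7, A = 12.21 in², y = 2.6 in, Ī = 13.93 in⁴.
By symmetry the centroid is at mid-height, ȳ = 2.6 in.
All pieces are centred on the centroidal x-axis, so I = ΣĪ (holes subtracted) = 42.314 in⁴.
Repeating about the centroidal y-axis gives I_y = 36.843 in⁴.

I_x ≈ 42.3 in⁴, I_y ≈ 36.8 in⁴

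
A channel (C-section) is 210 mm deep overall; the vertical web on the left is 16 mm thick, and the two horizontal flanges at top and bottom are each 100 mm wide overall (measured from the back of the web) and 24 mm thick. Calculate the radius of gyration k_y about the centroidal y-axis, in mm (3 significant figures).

k_y ≈ 30.8 mm

Treat the section as a set of non-overlapping primitives; coordinates are from the bounding-box lower-left.
Web: 16 × 210, A = 3 360 mm², x = 8 mm, Ī = 71 680 mm⁴.
Top flange (beyond web): 84 × 24, A = 2 016 mm², x = 58 mm, Ī = 1 185 408 mm⁴.
Bottom flange (beyond web): 84 × 24, A = 2 016 mm², x = 58 mm, Ī = 1 185 408 mm⁴.
Centroid: x̄ = ΣA·x / ΣA = 35.273 mm.
Transfer each piece to the centroidal y-axis using Ī + A·d² with d = x − 35.273:
  web: d = -27.273 mm → contributes +2 570 854 mm⁴
  top flange (beyond web): d = 22.727 mm → contributes +2 226 730 mm⁴
  bottom flange (beyond web): d = 22.727 mm → contributes +2 226 730 mm⁴
Total I = 7 024 314 mm⁴.
Radius of gyration: k = √(I/A) = √(7 024 314 / 7 392) = 30.826 mm.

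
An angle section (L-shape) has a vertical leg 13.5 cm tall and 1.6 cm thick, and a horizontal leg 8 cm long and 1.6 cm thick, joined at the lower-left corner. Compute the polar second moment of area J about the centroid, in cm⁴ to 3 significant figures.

Decompose the section into non-overlapping parts with the origin at the bottom-left of its bounding rectangle.
Vertical leg: 1.6 × 13.5, A = 21.6 cm², y = 6.75 cm, Ī = 328.05 cm⁴.
Horizontal leg (remainder): 6.4 × 1.6, A = 10.24 cm², y = 0.8 cm, Ī = 2.1845 cm⁴.
Centroid: ȳ = ΣA·y / ΣA = 4.8364 cm.
Transfer each piece to the centroidal x-axis using Ī + A·d² with d = y − 4.8364:
  vertical leg: d = 1.9136 cm → contributes +407.14 cm⁴
  horizontal leg (remainder): d = -4.0364 cm → contributes +169.02 cm⁴
Total I = 576.17 cm⁴.
For the y-axis: x̄ = 2.0864 cm.
Repeating about the centroidal y-axis gives I_y = 150.71 cm⁴.
Polar second moment: J = I_x + I_y = 726.87 cm⁴.

J ≈ 727 cm⁴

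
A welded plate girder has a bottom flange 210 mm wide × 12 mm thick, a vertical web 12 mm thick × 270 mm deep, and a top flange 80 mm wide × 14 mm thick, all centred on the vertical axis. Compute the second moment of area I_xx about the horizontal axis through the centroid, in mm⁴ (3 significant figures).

I_xx ≈ 8.68 × 10⁷ mm⁴

Break the section into simple shapes (no overlaps), measuring from the bottom-left corner of the bounding box.
Bottom plate: 210 × 12, A = 2 520 mm², y = 6 mm, Ī = 30 240 mm⁴.
Web plate: 12 × 270, A = 3 240 mm², y = 147 mm, Ī = 19 683 000 mm⁴.
Top plate: 80 × 14, A = 1 120 mm², y = 289 mm, Ī = 18 293 mm⁴.
Centroid: ȳ = ΣA·y / ΣA = 118.47 mm.
Transfer each piece to the horizontal axis through the centroid using Ī + A·d² with d = y − 118.47:
  bottom plate: d = -112.47 mm → contributes +31 907 510 mm⁴
  web plate: d = 28.529 mm → contributes +22 320 061 mm⁴
  top plate: d = 170.53 mm → contributes +32 588 077 mm⁴
Total I = 86 815 648 mm⁴.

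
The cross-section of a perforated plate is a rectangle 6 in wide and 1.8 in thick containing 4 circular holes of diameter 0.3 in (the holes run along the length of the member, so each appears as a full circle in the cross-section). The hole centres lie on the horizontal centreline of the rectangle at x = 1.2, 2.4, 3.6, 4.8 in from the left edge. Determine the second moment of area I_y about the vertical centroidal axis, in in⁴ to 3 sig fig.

I_y ≈ 31.9 in⁴

Decompose the section into non-overlapping parts with the origin at the bottom-left of its bounding rectangle.
Plate: 6 × 1.8, A = 10.8 in², x = 3 in, Ī = 32.4 in⁴.
Hole 1 (subtracted): ⌀0.3, A = 0.070686 in², x = 1.2 in, Ī = 0.00039761 in⁴.
Hole 2 (subtracted): ⌀0.3, A = 0.070686 in², x = 2.4 in, Ī = 0.00039761 in⁴.
Hole 3 (subtracted): ⌀0.3, A = 0.070686 in², x = 3.6 in, Ī = 0.00039761 in⁴.
Hole 4 (subtracted): ⌀0.3, A = 0.070686 in², x = 4.8 in, Ī = 0.00039761 in⁴.
By symmetry the centroid is at mid-width, x̄ = 3 in.
Transfer each piece to the vertical centroidal axis using Ī + A·d² with d = x − 3:
  plate: d = 0 in → contributes +32.4 in⁴
  hole 1: d = -1.8 in → contributes −0.22942 in⁴
  hole 2: d = -0.6 in → contributes −0.025845 in⁴
  hole 3: d = 0.6 in → contributes −0.025845 in⁴
  hole 4: d = 1.8 in → contributes −0.22942 in⁴
Total I = 31.889 in⁴.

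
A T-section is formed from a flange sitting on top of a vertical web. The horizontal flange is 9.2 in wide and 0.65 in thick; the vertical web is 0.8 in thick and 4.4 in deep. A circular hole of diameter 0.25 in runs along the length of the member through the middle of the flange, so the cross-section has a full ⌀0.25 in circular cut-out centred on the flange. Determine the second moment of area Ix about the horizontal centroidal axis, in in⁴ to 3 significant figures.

Ix ≈ 20.0 in⁴

Split into non-overlapping primitives; take the origin at the lower-left of the bounding box.
Flange: 9.2 × 0.65, A = 5.98 in², y = 4.725 in, Ī = 0.21055 in⁴.
Web: 0.8 × 4.4, A = 3.52 in², y = 2.2 in, Ī = 5.6789 in⁴.
Hole (subtracted): ⌀0.25, A = 0.049087 in², y = 4.725 in, Ī = 0.00019175 in⁴.
Centroid: ȳ = ΣA·y / ΣA = 3.7846 in.
Transfer each piece to the horizontal centroidal axis using Ī + A·d² with d = y − 3.7846:
  flange: d = 0.94044 in → contributes +5.4994 in⁴
  web: d = -1.5846 in → contributes +14.517 in⁴
  hole: d = 0.94044 in → contributes −0.043606 in⁴
Total I = 19.973 in⁴.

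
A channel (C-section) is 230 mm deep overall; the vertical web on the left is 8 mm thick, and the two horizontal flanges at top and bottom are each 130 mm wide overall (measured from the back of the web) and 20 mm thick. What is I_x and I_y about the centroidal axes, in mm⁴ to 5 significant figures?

I_x ≈ 6.2076 × 10⁷ mm⁴, I_y ≈ 1.1708 × 10⁷ mm⁴

Treat the section as a set of non-overlapping primitives; coordinates are from the bounding-box lower-left.
Web: 8 × 230, A = 1 840 mm², y = 115 mm, Ī = 8 111 333 mm⁴.
Top flange (beyond web): 122 × 20, A = 2 440 mm², y = 220 mm, Ī = 81333.33 mm⁴.
Bottom flange (beyond web): 122 × 20, A = 2 440 mm², y = 10 mm, Ī = 81333.33 mm⁴.
By symmetry the centroid is at mid-height, ȳ = 115 mm.
Transfer each piece to the centroidal x-axis using Ī + A·d² with d = y − 115:
  web: d = 0 mm → contributes +8 111 333 mm⁴
  top flange (beyond web): d = 105 mm → contributes +26 982 333 mm⁴
  bottom flange (beyond web): d = -105 mm → contributes +26 982 333 mm⁴
Total I = 62 076 000 mm⁴.
For the y-axis: x̄ = 51.20238 mm.
Repeating about the centroidal y-axis gives I_y = 11 708 045 mm⁴.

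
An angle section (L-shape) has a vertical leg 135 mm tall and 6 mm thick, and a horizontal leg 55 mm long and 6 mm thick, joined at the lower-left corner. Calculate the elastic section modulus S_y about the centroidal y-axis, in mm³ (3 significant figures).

S_y ≈ 5020 mm³

Split into non-overlapping primitives; take the origin at the lower-left of the bounding box.
Vertical leg: 6 × 135, A = 810 mm², x = 3 mm, Ī = 2 430 mm⁴.
Horizontal leg (remainder): 49 × 6, A = 294 mm², x = 30.5 mm, Ī = 58 825 mm⁴.
Centroid: x̄ = ΣA·x / ΣA = 10.323 mm.
Transfer each piece to the centroidal y-axis using Ī + A·d² with d = x − 10.323:
  vertical leg: d = -7.3234 mm → contributes +45 872 mm⁴
  horizontal leg (remainder): d = 20.177 mm → contributes +178 511 mm⁴
Total I = 224 383 mm⁴.
Extreme fibre distance c = 44.677 mm; S = I/c = 5022.4 mm³.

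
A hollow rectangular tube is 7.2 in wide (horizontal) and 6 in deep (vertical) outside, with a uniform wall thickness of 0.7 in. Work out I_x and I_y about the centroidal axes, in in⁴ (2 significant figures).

Decompose the section into non-overlapping parts with the origin at the bottom-left of its bounding rectangle.
Outer rectangle: 7.2 × 6, A = 43.2 in², y = 3 in, Ī = 129.6 in⁴.
Inner void (subtracted): 5.8 × 4.6, A = 26.68 in², y = 3 in, Ī = 47.05 in⁴.
By symmetry the centroid is at mid-height, ȳ = 3 in.
All pieces are centred on the centroidal x-axis, so I = ΣĪ (holes subtracted) = 82.55 in⁴.
Repeating about the centroidal y-axis gives I_y = 111.8 in⁴.

I_x ≈ 83 in⁴, I_y ≈ 110 in⁴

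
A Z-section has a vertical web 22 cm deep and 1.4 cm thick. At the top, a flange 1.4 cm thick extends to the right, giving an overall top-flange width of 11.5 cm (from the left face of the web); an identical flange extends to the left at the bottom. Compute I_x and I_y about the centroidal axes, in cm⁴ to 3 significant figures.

I_x ≈ 4250 cm⁴, I_y ≈ 1180 cm⁴

Decompose the section into non-overlapping parts with the origin at the bottom-left of its bounding rectangle.
Web: 1.4 × 22, A = 30.8 cm², y = 11 cm, Ī = 1242.3 cm⁴.
Top flange (beyond web): 10.1 × 1.4, A = 14.14 cm², y = 21.3 cm, Ī = 2.3095 cm⁴.
Bottom flange (beyond web): 10.1 × 1.4, A = 14.14 cm², y = 0.7 cm, Ī = 2.3095 cm⁴.
Centroid: ȳ = ΣA·y / ΣA = 11 cm.
Transfer each piece to the centroidal x-axis using Ī + A·d² with d = y − 11:
  web: d = 0 cm → contributes +1242.3 cm⁴
  top flange (beyond web): d = 10.3 cm → contributes +1502.4 cm⁴
  bottom flange (beyond web): d = -10.3 cm → contributes +1502.4 cm⁴
Total I = 4247.1 cm⁴.
For the y-axis: x̄ = 10.8 cm.
Repeating about the centroidal y-axis gives I_y = 1180.4 cm⁴.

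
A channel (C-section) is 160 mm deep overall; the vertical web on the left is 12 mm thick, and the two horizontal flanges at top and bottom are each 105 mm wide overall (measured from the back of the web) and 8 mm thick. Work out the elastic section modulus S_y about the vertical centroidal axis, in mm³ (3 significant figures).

S_y ≈ 4.48 × 10⁴ mm³

Break the section into simple shapes (no overlaps), measuring from the bottom-left corner of the bounding box.
Web: 12 × 160, A = 1 920 mm², x = 6 mm, Ī = 23 040 mm⁴.
Top flange (beyond web): 93 × 8, A = 744 mm², x = 58.5 mm, Ī = 536 238 mm⁴.
Bottom flange (beyond web): 93 × 8, A = 744 mm², x = 58.5 mm, Ī = 536 238 mm⁴.
Centroid: x̄ = ΣA·x / ΣA = 28.923 mm.
Transfer each piece to the vertical centroidal axis using Ī + A·d² with d = x − 28.923:
  web: d = -22.923 mm → contributes +1 031 890 mm⁴
  top flange (beyond web): d = 29.577 mm → contributes +1 187 109 mm⁴
  bottom flange (beyond web): d = 29.577 mm → contributes +1 187 109 mm⁴
Total I = 3 406 108 mm⁴.
Extreme fibre distance c = 76.077 mm; S = I/c = 44 772 mm³.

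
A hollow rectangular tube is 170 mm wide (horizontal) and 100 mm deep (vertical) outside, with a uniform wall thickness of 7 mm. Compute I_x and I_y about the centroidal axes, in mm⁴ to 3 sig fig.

I_x ≈ 5.90 × 10⁶ mm⁴, I_y ≈ 1.37 × 10⁷ mm⁴

Treat the section as a set of non-overlapping primitives; coordinates are from the bounding-box lower-left.
Outer rectangle: 170 × 100, A = 17 000 mm², y = 50 mm, Ī = 14 166 667 mm⁴.
Inner void (subtracted): 156 × 86, A = 13 416 mm², y = 50 mm, Ī = 8 268 728 mm⁴.
By symmetry the centroid is at mid-height, ȳ = 50 mm.
All pieces are centred on the centroidal x-axis, so I = ΣĪ (holes subtracted) = 5 897 939 mm⁴.
Repeating about the centroidal y-axis gives I_y = 13 734 019 mm⁴.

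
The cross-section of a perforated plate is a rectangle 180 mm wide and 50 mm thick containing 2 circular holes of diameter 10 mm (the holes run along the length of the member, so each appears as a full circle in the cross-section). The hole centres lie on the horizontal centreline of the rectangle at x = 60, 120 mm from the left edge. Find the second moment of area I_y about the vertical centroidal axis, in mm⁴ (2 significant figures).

I_y ≈ 2.4 × 10⁷ mm⁴

Decompose the section into non-overlapping parts with the origin at the bottom-left of its bounding rectangle.
Plate: 180 × 50, A = 9 000 mm², x = 90 mm, Ī = 24 300 000 mm⁴.
Hole 1 (subtracted): ⌀10, A = 78.54 mm², x = 60 mm, Ī = 490.9 mm⁴.
Hole 2 (subtracted): ⌀10, A = 78.54 mm², x = 120 mm, Ī = 490.9 mm⁴.
By symmetry the centroid is at mid-width, x̄ = 90 mm.
Transfer each piece to the vertical centroidal axis using Ī + A·d² with d = x − 90:
  plate: d = 0 mm → contributes +24 300 000 mm⁴
  hole 1: d = -30 mm → contributes −71 177 mm⁴
  hole 2: d = 30 mm → contributes −71 177 mm⁴
Total I = 24 157 647 mm⁴.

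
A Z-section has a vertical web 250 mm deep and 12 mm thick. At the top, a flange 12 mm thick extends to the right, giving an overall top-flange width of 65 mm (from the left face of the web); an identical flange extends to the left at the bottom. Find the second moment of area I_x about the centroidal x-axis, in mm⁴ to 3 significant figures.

I_x ≈ 3.37 × 10⁷ mm⁴

Break the section into simple shapes (no overlaps), measuring from the bottom-left corner of the bounding box.
Web: 12 × 250, A = 3 000 mm², y = 125 mm, Ī = 15 625 000 mm⁴.
Top flange (beyond web): 53 × 12, A = 636 mm², y = 244 mm, Ī = 7 632 mm⁴.
Bottom flange (beyond web): 53 × 12, A = 636 mm², y = 6 mm, Ī = 7 632 mm⁴.
Centroid: ȳ = ΣA·y / ΣA = 125 mm.
Transfer each piece to the centroidal x-axis using Ī + A·d² with d = y − 125:
  web: d = 0 mm → contributes +15 625 000 mm⁴
  top flange (beyond web): d = 119 mm → contributes +9 014 028 mm⁴
  bottom flange (beyond web): d = -119 mm → contributes +9 014 028 mm⁴
Total I = 33 653 056 mm⁴.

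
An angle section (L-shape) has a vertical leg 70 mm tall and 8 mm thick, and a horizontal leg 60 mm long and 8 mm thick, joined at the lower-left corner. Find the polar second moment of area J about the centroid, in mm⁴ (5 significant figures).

J ≈ 7.7181 × 10⁵ mm⁴

Decompose the section into non-overlapping parts with the origin at the bottom-left of its bounding rectangle.
Vertical leg: 8 × 70, A = 560 mm², y = 35 mm, Ī = 228666.7 mm⁴.
Horizontal leg (remainder): 52 × 8, A = 416 mm², y = 4 mm, Ī = 2218.667 mm⁴.
Centroid: ȳ = ΣA·y / ΣA = 21.78689 mm.
Transfer each piece to the centroidal x-axis using Ī + A·d² with d = y − 21.78689:
  vertical leg: d = 13.21311 mm → contributes +326435.1 mm⁴
  horizontal leg (remainder): d = -17.78689 mm → contributes +133 830 mm⁴
Total I = 460 265 mm⁴.
For the y-axis: x̄ = 16.78689 mm.
Repeating about the centroidal y-axis gives I_y = 311 545 mm⁴.
Polar second moment: J = I_x + I_y = 771 810 mm⁴.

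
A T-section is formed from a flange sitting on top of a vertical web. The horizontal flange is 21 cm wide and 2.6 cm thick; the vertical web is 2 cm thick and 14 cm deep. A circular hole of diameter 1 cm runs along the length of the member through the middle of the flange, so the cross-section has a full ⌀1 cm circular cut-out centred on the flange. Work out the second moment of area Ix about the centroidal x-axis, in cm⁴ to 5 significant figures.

Ix ≈ 1756.8 cm⁴

Break the section into simple shapes (no overlaps), measuring from the bottom-left corner of the bounding box.
Flange: 21 × 2.6, A = 54.6 cm², y = 15.3 cm, Ī = 30.758 cm⁴.
Web: 2 × 14, A = 28 cm², y = 7 cm, Ī = 457.3333 cm⁴.
Hole (subtracted): ⌀1, A = 0.7853982 cm², y = 15.3 cm, Ī = 0.04908739 cm⁴.
Centroid: ȳ = ΣA·y / ΣA = 12.45943 cm.
Transfer each piece to the centroidal x-axis using Ī + A·d² with d = y − 12.45943:
  flange: d = 2.840569 cm → contributes +471.3162 cm⁴
  web: d = -5.459431 cm → contributes +1291.884 cm⁴
  hole: d = 2.840569 cm → contributes −6.386332 cm⁴
Total I = 1756.814 cm⁴.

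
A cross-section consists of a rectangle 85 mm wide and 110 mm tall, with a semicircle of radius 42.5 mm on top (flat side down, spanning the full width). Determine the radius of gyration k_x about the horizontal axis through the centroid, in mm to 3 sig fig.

Split into non-overlapping primitives; take the origin at the lower-left of the bounding box.
Rectangular body: 85 × 110, A = 9 350 mm², y = 55 mm, Ī = 9 427 917 mm⁴.
Semicircular cap: semicircle r = 42.5, A = 2837.3 mm², y = 128.04 mm, Ī = 358 086 mm⁴.
Centroid: ȳ = ΣA·y / ΣA = 72.003 mm.
Transfer each piece to the horizontal axis through the centroid using Ī + A·d² with d = y − 72.003:
  rectangular body: d = -17.003 mm → contributes +12 131 178 mm⁴
  semicircular cap: d = 56.034 mm → contributes +9 266 533 mm⁴
Total I = 21 397 711 mm⁴.
Radius of gyration: k = √(I/A) = √(21 397 711 / 12 187) = 41.902 mm.

k_x ≈ 41.9 mm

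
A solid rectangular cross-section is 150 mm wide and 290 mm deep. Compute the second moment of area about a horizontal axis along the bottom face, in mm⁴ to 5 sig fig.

The section: 150 × 290, A = 43 500 mm², y = 145 mm, Ī = 304 862 500 mm⁴.
Transfer it to the base of the section using Ī + A·d² with d = y − 0:
  the section: d = 145 mm → contributes +1 219 450 000 mm⁴
Total I = 1 219 450 000 mm⁴.

I_base ≈ 1.2195 × 10⁹ mm⁴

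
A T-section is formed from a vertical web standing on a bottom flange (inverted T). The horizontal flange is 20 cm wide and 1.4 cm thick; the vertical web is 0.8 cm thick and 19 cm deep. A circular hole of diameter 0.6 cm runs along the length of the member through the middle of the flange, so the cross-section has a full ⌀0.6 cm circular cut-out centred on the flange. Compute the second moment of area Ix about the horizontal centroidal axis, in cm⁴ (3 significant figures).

Treat the section as a set of non-overlapping primitives; coordinates are from the bounding-box lower-left.
Flange: 20 × 1.4, A = 28 cm², y = 0.7 cm, Ī = 4.5733 cm⁴.
Web: 0.8 × 19, A = 15.2 cm², y = 10.9 cm, Ī = 457.27 cm⁴.
Hole (subtracted): ⌀0.6, A = 0.28274 cm², y = 0.7 cm, Ī = 0.0063617 cm⁴.
Centroid: ȳ = ΣA·y / ΣA = 4.3125 cm.
Transfer each piece to the horizontal centroidal axis using Ī + A·d² with d = y − 4.3125:
  flange: d = -3.6125 cm → contributes +369.98 cm⁴
  web: d = 6.5875 cm → contributes +1116.9 cm⁴
  hole: d = -3.6125 cm → contributes −3.6963 cm⁴
Total I = 1483.2 cm⁴.

Ix ≈ 1480 cm⁴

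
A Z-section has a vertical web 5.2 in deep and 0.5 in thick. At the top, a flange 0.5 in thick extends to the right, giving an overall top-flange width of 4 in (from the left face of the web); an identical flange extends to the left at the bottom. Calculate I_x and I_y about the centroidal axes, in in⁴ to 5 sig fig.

I_x ≈ 25.260 in⁴, I_y ≈ 17.627 in⁴

Treat the section as a set of non-overlapping primitives; coordinates are from the bounding-box lower-left.
Web: 0.5 × 5.2, A = 2.6 in², y = 2.6 in, Ī = 5.858667 in⁴.
Top flange (beyond web): 3.5 × 0.5, A = 1.75 in², y = 4.95 in, Ī = 0.03645833 in⁴.
Bottom flange (beyond web): 3.5 × 0.5, A = 1.75 in², y = 0.25 in, Ī = 0.03645833 in⁴.
Centroid: ȳ = ΣA·y / ΣA = 2.6 in.
Transfer each piece to the centroidal x-axis using Ī + A·d² with d = y − 2.6:
  web: d = 0 in → contributes +5.858667 in⁴
  top flange (beyond web): d = 2.35 in → contributes +9.700833 in⁴
  bottom flange (beyond web): d = -2.35 in → contributes +9.700833 in⁴
Total I = 25.26033 in⁴.
For the y-axis: x̄ = 3.75 in.
Repeating about the centroidal y-axis gives I_y = 17.62708 in⁴.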